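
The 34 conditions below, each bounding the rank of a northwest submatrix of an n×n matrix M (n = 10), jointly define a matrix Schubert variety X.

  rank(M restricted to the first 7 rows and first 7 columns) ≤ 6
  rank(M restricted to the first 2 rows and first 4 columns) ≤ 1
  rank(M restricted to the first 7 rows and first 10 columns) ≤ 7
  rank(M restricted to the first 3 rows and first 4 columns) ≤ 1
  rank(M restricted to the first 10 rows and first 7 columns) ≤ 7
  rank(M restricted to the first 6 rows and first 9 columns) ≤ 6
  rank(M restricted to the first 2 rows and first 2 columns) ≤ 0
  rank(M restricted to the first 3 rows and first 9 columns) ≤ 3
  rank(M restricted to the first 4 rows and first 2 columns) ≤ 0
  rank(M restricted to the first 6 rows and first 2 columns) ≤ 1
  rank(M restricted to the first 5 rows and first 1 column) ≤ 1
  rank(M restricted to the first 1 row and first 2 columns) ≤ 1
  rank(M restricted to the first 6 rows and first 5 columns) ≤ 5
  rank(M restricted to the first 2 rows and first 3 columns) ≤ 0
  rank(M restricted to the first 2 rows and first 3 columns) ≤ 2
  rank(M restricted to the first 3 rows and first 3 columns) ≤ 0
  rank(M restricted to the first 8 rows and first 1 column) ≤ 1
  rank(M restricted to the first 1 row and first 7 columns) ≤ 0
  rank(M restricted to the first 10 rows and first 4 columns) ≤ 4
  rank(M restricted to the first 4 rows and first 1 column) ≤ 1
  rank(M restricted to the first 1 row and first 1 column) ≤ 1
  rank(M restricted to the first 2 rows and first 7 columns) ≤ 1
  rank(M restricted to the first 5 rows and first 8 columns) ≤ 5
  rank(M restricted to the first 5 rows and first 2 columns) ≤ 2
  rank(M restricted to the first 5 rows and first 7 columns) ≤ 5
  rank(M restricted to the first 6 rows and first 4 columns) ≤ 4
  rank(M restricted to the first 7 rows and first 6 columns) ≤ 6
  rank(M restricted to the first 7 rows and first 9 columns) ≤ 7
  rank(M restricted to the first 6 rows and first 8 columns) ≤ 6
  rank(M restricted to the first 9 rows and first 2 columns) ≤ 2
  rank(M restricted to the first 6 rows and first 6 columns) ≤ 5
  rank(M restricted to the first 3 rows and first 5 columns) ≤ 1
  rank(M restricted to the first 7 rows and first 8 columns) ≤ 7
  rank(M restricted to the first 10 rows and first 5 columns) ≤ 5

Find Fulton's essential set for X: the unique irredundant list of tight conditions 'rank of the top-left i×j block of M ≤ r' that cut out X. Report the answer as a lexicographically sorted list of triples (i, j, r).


Propagating the 34 rank bounds to every northwest block:

  row 1: 0, 0, 0, 0, 0, 0, 0, 1, 1, 1
  row 2: 0, 0, 0, 1, 1, 1, 1, 2, 2, 2
  row 3: 0, 0, 0, 1, 1, 2, 2, 3, 3, 3
  row 4: 0, 0, 1, 2, 2, 3, 3, 4, 4, 4
  row 5: 1, 1, 2, 3, 3, 4, 4, 5, 5, 5
  row 6: 1, 1, 2, 3, 4, 5, 5, 6, 6, 6
  row 7: 1, 2, 3, 4, 5, 6, 6, 7, 7, 7
  row 8: 1, 2, 3, 4, 5, 6, 7, 8, 8, 8
  row 9: 1, 2, 3, 4, 5, 6, 7, 8, 9, 9
  row 10: 1, 2, 3, 4, 5, 6, 7, 8, 9, 10

the unique w with this rank table is (8, 4, 6, 3, 1, 5, 2, 7, 9, 10).

ℓ(w)=17; the 5 essential cells (i,j,r):

[(1, 7, 0), (3, 3, 0), (3, 5, 1), (4, 2, 0), (6, 2, 1)]


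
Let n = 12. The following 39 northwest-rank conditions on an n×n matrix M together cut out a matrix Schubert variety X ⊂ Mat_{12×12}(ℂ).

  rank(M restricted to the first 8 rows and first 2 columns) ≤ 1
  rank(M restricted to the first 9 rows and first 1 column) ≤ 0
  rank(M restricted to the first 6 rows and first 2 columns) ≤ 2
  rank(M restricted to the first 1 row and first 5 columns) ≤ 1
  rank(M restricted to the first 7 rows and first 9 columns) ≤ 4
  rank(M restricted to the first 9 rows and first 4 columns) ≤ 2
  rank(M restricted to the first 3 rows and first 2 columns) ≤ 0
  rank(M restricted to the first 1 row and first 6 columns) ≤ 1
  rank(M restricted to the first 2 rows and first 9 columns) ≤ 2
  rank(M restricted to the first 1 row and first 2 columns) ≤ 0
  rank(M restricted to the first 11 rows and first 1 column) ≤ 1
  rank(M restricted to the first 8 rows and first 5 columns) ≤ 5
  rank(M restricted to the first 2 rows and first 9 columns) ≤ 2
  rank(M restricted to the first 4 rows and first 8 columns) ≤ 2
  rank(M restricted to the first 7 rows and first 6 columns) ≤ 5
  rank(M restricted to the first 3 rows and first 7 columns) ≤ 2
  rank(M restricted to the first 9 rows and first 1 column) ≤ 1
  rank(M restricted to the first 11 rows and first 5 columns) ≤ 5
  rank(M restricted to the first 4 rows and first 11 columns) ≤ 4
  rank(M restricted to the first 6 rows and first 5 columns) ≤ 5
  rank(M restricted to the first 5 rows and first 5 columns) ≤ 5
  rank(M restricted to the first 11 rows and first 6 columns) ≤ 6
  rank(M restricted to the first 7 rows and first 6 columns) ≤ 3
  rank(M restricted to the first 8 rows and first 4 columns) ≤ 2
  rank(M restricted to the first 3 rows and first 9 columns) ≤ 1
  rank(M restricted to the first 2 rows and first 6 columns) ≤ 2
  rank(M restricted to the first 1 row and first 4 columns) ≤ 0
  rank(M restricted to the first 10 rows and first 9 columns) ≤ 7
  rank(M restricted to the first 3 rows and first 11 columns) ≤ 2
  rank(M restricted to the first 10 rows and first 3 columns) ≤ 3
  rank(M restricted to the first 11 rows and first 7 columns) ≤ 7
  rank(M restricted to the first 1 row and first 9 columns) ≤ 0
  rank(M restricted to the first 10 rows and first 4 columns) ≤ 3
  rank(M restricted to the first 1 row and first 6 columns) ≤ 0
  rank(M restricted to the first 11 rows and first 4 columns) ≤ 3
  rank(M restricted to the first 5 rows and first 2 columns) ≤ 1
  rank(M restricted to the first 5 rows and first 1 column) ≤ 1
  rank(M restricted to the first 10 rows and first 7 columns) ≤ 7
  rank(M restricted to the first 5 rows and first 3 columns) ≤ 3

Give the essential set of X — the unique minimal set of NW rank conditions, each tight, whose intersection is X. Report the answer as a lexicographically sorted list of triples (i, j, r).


Recovering R(i,j) via the rank-extension bound from the 39 conditions:

  R[1]: 0, 0, 0, 0, 0, 0, 0, 0, 0, 1, 1, 1
  R[2]: 0, 0, 1, 1, 1, 1, 1, 1, 1, 2, 2, 2
  R[3]: 0, 0, 1, 1, 1, 1, 1, 1, 1, 2, 2, 3
  R[4]: 0, 1, 2, 2, 2, 2, 2, 2, 2, 3, 3, 4
  R[5]: 0, 1, 2, 2, 3, 3, 3, 3, 3, 4, 4, 5
  R[6]: 0, 1, 2, 2, 3, 3, 4, 4, 4, 5, 5, 6
  R[7]: 0, 1, 2, 2, 3, 3, 4, 4, 4, 5, 6, 7
  R[8]: 0, 1, 2, 2, 3, 4, 5, 5, 5, 6, 7, 8
  R[9]: 0, 1, 2, 2, 3, 4, 5, 6, 6, 7, 8, 9
  R[10]: 1, 2, 3, 3, 4, 5, 6, 7, 7, 8, 9, 10
  R[11]: 1, 2, 3, 3, 4, 5, 6, 7, 8, 9, 10, 11
  R[12]: 1, 2, 3, 4, 5, 6, 7, 8, 9, 10, 11, 12

so w = (10, 3, 12, 2, 5, 7, 11, 6, 8, 1, 9, 4).

D(w) has 36 cells with 9 SE-corners; essential set:

[(1, 9, 0), (3, 2, 0), (3, 9, 1), (3, 11, 2), (7, 6, 3), (7, 9, 4), (9, 1, 0), (9, 4, 2), (11, 4, 3)]


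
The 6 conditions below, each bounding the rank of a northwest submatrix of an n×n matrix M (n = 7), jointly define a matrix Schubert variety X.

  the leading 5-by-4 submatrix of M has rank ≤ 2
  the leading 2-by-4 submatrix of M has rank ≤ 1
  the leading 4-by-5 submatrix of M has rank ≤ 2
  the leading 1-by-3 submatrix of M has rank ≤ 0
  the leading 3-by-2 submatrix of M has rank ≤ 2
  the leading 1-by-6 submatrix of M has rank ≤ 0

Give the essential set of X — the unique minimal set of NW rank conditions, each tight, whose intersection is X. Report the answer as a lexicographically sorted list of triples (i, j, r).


Computing R[i][j] = min implied NW-rank bound (n=7, 6 conditions):

  R[1]: 0 | 0 | 0 | 0 | 0 | 0 | 1
  R[2]: 1 | 1 | 1 | 1 | 1 | 1 | 2
  R[3]: 1 | 2 | 2 | 2 | 2 | 2 | 3
  R[4]: 1 | 2 | 2 | 2 | 2 | 3 | 4
  R[5]: 1 | 2 | 2 | 2 | 3 | 4 | 5
  R[6]: 1 | 2 | 3 | 3 | 4 | 5 | 6
  R[7]: 1 | 2 | 3 | 4 | 5 | 6 | 7

hence w(1..7) = (7, 1, 2, 6, 5, 3, 4).

Fulton essential set (3 of the 11 Rothe cells):

[(1, 6, 0), (4, 5, 2), (5, 4, 2)]


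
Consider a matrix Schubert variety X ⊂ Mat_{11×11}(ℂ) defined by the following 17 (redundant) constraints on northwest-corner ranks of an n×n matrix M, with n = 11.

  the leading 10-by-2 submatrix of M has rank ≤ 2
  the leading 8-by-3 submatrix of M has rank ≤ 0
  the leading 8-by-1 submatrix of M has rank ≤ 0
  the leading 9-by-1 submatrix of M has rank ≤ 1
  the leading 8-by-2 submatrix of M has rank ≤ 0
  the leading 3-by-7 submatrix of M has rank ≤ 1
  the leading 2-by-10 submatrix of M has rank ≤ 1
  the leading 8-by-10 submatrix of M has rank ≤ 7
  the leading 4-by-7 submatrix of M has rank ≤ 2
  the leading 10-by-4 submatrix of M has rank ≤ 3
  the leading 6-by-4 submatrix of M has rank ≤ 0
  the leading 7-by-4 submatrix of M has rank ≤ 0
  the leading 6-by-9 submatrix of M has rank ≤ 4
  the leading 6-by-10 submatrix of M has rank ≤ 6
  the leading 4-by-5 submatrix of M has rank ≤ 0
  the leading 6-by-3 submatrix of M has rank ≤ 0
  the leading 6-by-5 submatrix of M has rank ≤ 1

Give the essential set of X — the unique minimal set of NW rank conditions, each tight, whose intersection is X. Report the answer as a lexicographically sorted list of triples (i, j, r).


Computing R[i][j] = min implied NW-rank bound (n=11, 17 conditions):

  0  0  0  0  0  1  1  1  1  1  1
  0  0  0  0  0  1  1  1  1  1  2
  0  0  0  0  0  1  1  2  2  2  3
  0  0  0  0  0  1  2  3  3  3  4
  0  0  0  0  1  2  3  4  4  4  5
  0  0  0  0  1  2  3  4  4  5  6
  0  0  0  0  1  2  3  4  5  6  7
  0  0  0  1  2  3  4  5  6  7  8
  1  1  1  2  3  4  5  6  7  8  9
  1  2  2  3  4  5  6  7  8  9  10
  1  2  3  4  5  6  7  8  9  10  11

second differences of R give the permutation w = (6, 11, 8, 7, 5, 10, 9, 4, 1, 2, 3).

|D(w)|=41, |Ess(w)|=6:

[(2, 10, 1), (3, 7, 1), (4, 5, 0), (6, 9, 4), (7, 4, 0), (8, 3, 0)]


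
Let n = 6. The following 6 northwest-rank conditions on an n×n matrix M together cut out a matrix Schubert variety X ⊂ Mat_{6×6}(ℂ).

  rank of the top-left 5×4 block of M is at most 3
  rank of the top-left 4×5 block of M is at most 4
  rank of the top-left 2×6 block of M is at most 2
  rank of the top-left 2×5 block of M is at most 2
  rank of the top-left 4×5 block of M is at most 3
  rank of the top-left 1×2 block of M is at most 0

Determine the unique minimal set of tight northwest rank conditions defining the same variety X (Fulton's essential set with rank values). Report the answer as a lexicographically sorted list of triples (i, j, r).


The tightest implied rank at each (i,j), from the 6 conditions:

  R[1]: 0, 0, 1, 1, 1, 1
  R[2]: 1, 1, 2, 2, 2, 2
  R[3]: 1, 2, 3, 3, 3, 3
  R[4]: 1, 2, 3, 3, 3, 4
  R[5]: 1, 2, 3, 3, 4, 5
  R[6]: 1, 2, 3, 4, 5, 6

hence w(1..6) = (3, 1, 2, 6, 5, 4).

D(w) has 5 cells with 3 SE-corners; essential set:

[(1, 2, 0), (4, 5, 3), (5, 4, 3)]


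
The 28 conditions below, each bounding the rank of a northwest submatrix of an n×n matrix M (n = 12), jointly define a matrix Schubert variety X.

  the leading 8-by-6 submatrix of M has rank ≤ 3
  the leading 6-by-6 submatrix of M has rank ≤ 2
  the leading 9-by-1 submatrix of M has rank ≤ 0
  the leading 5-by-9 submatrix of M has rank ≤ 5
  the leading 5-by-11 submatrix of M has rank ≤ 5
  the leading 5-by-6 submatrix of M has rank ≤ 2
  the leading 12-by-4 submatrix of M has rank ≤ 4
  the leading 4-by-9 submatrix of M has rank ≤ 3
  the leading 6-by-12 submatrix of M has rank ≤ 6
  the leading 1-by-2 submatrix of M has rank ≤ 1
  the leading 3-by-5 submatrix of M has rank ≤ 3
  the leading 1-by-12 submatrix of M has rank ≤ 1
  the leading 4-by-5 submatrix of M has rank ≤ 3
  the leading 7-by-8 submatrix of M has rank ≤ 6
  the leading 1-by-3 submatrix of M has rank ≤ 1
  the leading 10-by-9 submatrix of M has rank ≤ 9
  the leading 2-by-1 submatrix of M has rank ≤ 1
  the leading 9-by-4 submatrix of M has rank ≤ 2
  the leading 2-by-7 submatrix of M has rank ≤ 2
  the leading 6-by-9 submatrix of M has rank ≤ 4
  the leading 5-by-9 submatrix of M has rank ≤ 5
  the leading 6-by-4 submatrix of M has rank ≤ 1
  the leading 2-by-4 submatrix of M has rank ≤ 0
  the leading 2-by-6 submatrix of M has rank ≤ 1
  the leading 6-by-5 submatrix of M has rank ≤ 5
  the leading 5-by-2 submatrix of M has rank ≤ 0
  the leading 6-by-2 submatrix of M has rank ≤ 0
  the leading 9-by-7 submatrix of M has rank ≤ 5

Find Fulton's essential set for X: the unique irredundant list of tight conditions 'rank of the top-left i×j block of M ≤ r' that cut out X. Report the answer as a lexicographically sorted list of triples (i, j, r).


Propagating the 28 rank bounds to every northwest block:

  R[1]: 0  0  0  0  1  1  1  1  1  1  1  1
  R[2]: 0  0  0  0  1  1  2  2  2  2  2  2
  R[3]: 0  0  1  1  2  2  3  3  3  3  3  3
  R[4]: 0  0  1  1  2  2  3  3  3  4  4  4
  R[5]: 0  0  1  1  2  2  3  4  4  5  5  5
  R[6]: 0  0  1  1  2  2  3  4  4  5  6  6
  R[7]: 0  1  2  2  3  3  4  5  5  6  7  7
  R[8]: 0  1  2  2  3  3  4  5  6  7  8  8
  R[9]: 0  1  2  2  3  4  5  6  7  8  9  9
  R[10]: 1  2  3  3  4  5  6  7  8  9  10  10
  R[11]: 1  2  3  4  5  6  7  8  9  10  11  11
  R[12]: 1  2  3  4  5  6  7  8  9  10  11  12

hence w(1..12) = (5, 7, 3, 10, 8, 11, 2, 9, 6, 1, 4, 12).

D(w) has 32 cells with 10 SE-corners; essential set:

[(2, 4, 0), (2, 6, 1), (4, 9, 3), (6, 2, 0), (6, 4, 1), (6, 6, 2), (6, 9, 4), (8, 6, 3), (9, 1, 0), (9, 4, 2)]


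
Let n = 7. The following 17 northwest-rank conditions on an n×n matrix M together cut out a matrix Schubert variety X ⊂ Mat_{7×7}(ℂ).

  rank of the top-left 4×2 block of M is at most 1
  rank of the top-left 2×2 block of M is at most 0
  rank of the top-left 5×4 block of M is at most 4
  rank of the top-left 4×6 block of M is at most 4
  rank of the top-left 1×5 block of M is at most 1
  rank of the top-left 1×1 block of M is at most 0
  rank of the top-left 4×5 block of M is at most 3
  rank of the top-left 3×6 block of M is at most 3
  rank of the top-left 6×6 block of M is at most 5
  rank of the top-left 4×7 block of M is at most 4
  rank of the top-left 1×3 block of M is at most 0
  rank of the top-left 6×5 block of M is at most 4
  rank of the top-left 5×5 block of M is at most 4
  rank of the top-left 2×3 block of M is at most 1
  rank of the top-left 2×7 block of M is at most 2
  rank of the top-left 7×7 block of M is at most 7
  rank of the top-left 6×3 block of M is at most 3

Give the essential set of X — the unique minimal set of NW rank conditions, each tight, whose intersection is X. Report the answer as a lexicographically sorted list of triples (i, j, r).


Propagating the 17 rank bounds to every northwest block:

  i=1: 0  0  0  1  1  1  1
  i=2: 0  0  1  2  2  2  2
  i=3: 1  1  2  3  3  3  3
  i=4: 1  1  2  3  3  4  4
  i=5: 1  2  3  4  4  5  5
  i=6: 1  2  3  4  4  5  6
  i=7: 1  2  3  4  5  6  7

second differences of R give the permutation w = (4, 3, 1, 6, 2, 7, 5).

ℓ(w)=8; the 5 essential cells (i,j,r):

[(1, 3, 0), (2, 2, 0), (4, 2, 1), (4, 5, 3), (6, 5, 4)]


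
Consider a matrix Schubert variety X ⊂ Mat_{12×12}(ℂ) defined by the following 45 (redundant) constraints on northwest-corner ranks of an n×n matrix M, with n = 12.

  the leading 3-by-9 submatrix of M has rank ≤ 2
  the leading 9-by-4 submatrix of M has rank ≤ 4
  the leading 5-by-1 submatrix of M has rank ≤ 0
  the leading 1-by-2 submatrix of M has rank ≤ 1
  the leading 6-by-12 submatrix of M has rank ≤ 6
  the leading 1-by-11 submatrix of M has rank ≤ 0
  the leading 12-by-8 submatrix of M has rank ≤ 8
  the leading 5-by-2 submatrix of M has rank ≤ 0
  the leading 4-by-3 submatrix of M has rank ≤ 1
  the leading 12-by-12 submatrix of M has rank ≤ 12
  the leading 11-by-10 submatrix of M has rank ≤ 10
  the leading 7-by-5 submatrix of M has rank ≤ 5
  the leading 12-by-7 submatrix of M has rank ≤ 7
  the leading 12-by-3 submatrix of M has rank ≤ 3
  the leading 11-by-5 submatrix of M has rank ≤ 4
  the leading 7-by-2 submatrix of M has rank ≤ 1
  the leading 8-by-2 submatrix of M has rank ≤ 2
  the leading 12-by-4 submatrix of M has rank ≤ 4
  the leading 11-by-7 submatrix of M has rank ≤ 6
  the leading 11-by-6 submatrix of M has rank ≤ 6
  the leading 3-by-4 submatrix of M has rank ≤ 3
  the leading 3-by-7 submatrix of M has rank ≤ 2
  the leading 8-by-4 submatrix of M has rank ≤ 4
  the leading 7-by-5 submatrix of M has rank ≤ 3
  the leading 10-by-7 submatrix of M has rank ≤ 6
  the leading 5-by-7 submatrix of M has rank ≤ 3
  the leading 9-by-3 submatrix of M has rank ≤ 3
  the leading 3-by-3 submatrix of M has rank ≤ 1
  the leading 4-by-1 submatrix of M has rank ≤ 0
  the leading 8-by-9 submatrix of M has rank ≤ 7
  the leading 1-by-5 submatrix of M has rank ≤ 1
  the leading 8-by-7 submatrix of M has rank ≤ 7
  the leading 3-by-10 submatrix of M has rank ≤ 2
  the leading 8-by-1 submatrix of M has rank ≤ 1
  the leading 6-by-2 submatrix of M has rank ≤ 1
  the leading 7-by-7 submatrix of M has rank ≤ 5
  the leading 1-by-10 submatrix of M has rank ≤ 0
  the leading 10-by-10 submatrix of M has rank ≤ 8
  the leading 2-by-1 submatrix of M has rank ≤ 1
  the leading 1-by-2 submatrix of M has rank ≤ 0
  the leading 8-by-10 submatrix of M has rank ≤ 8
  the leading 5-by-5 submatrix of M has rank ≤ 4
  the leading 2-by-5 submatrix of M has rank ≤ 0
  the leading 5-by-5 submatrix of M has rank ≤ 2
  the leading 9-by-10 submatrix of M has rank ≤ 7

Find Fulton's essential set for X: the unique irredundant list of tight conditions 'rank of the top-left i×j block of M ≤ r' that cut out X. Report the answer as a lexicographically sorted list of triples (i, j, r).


Rank table r_w(12×12) implied by the 45 constraints:

  0  0  0  0  0  0  0  0  0  0  0  1
  0  0  0  0  0  1  1  1  1  1  1  2
  0  0  1  1  1  2  2  2  2  2  2  3
  0  0  1  2  2  3  3  3  3  3  3  4
  0  0  1  2  2  3  3  4  4  4  4  5
  1  1  2  3  3  4  4  5  5  5  5  6
  1  1  2  3  3  4  5  6  6  6  6  7
  1  2  3  4  4  5  6  7  7  7  7  8
  1  2  3  4  4  5  6  7  7  7  8  9
  1  2  3  4  4  5  6  7  8  8  9  10
  1  2  3  4  4  5  6  7  8  9  10  11
  1  2  3  4  5  6  7  8  9  10  11  12

hence w(1..12) = (12, 6, 3, 4, 8, 1, 7, 2, 11, 9, 10, 5).

Fulton essential set (9 of the 31 Rothe cells):

[(1, 11, 0), (2, 5, 0), (5, 2, 0), (5, 5, 2), (5, 7, 3), (7, 2, 1), (7, 5, 3), (9, 10, 7), (11, 5, 4)]


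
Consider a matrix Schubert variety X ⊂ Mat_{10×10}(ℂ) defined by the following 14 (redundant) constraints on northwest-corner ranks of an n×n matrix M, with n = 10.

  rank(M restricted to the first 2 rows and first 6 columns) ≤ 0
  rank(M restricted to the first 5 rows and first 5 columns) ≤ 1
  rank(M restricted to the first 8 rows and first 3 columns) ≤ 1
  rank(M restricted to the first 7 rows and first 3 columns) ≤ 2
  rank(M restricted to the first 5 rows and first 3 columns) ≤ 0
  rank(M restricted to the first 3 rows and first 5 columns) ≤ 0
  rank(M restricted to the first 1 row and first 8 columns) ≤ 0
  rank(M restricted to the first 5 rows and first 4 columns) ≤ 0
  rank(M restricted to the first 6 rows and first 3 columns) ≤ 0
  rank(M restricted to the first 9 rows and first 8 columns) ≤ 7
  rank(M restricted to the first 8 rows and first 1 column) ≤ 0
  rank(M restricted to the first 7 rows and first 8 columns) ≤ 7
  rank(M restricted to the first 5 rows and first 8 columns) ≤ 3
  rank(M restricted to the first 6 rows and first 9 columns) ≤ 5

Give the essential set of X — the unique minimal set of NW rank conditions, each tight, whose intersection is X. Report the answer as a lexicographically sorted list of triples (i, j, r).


Computing R[i][j] = min implied NW-rank bound (n=10, 14 conditions):

  row 1: 0 | 0 | 0 | 0 | 0 | 0 | 0 | 0 | 1 | 1
  row 2: 0 | 0 | 0 | 0 | 0 | 0 | 1 | 1 | 2 | 2
  row 3: 0 | 0 | 0 | 0 | 0 | 1 | 2 | 2 | 3 | 3
  row 4: 0 | 0 | 0 | 0 | 1 | 2 | 3 | 3 | 4 | 4
  row 5: 0 | 0 | 0 | 0 | 1 | 2 | 3 | 3 | 4 | 5
  row 6: 0 | 0 | 0 | 1 | 2 | 3 | 4 | 4 | 5 | 6
  row 7: 0 | 1 | 1 | 2 | 3 | 4 | 5 | 5 | 6 | 7
  row 8: 0 | 1 | 1 | 2 | 3 | 4 | 5 | 6 | 7 | 8
  row 9: 1 | 2 | 2 | 3 | 4 | 5 | 6 | 7 | 8 | 9
  row 10: 1 | 2 | 3 | 4 | 5 | 6 | 7 | 8 | 9 | 10

second differences of R give the permutation w = (9, 7, 6, 5, 10, 4, 2, 8, 1, 3).

8 SE-corners of the 34-cell Rothe diagram give Ess(w):

[(1, 8, 0), (2, 6, 0), (3, 5, 0), (5, 4, 0), (5, 8, 3), (6, 3, 0), (8, 1, 0), (8, 3, 1)]


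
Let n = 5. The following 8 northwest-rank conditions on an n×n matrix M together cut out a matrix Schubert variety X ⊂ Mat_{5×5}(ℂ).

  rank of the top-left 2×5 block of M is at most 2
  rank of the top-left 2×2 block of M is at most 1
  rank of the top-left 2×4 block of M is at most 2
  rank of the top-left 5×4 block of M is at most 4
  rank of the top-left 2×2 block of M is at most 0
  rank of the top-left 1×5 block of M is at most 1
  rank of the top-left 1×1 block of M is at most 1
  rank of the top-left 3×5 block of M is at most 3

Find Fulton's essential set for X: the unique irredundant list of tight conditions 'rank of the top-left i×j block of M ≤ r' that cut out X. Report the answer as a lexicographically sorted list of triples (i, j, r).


Recovering R(i,j) via the rank-extension bound from the 8 conditions:

  R[1]: 0, 0, 1, 1, 1
  R[2]: 0, 0, 1, 2, 2
  R[3]: 1, 1, 2, 3, 3
  R[4]: 1, 2, 3, 4, 4
  R[5]: 1, 2, 3, 4, 5

the unique w with this rank table is (3, 4, 1, 2, 5).

Fulton essential set (1 of the 4 Rothe cells):

[(2, 2, 0)]


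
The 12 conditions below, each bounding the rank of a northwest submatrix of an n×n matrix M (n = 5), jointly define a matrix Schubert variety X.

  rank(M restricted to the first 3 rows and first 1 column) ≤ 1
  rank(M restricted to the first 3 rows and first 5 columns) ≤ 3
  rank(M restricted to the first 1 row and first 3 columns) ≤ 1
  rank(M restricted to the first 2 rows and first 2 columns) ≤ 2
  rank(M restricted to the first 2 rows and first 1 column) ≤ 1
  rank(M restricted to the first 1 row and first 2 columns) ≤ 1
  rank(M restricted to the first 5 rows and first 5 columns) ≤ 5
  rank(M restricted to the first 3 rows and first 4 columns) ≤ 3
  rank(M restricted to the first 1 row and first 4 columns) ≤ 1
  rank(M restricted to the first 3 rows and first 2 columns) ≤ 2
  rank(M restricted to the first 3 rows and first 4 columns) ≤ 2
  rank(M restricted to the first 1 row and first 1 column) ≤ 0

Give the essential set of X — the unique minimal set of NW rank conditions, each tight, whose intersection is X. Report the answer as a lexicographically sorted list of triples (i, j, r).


Computing R[i][j] = min implied NW-rank bound (n=5, 12 conditions):

  row 1: 0 | 1 | 1 | 1 | 1
  row 2: 1 | 2 | 2 | 2 | 2
  row 3: 1 | 2 | 2 | 2 | 3
  row 4: 1 | 2 | 3 | 3 | 4
  row 5: 1 | 2 | 3 | 4 | 5

so w = (2, 1, 5, 3, 4).

ℓ(w)=3; the 2 essential cells (i,j,r):

[(1, 1, 0), (3, 4, 2)]


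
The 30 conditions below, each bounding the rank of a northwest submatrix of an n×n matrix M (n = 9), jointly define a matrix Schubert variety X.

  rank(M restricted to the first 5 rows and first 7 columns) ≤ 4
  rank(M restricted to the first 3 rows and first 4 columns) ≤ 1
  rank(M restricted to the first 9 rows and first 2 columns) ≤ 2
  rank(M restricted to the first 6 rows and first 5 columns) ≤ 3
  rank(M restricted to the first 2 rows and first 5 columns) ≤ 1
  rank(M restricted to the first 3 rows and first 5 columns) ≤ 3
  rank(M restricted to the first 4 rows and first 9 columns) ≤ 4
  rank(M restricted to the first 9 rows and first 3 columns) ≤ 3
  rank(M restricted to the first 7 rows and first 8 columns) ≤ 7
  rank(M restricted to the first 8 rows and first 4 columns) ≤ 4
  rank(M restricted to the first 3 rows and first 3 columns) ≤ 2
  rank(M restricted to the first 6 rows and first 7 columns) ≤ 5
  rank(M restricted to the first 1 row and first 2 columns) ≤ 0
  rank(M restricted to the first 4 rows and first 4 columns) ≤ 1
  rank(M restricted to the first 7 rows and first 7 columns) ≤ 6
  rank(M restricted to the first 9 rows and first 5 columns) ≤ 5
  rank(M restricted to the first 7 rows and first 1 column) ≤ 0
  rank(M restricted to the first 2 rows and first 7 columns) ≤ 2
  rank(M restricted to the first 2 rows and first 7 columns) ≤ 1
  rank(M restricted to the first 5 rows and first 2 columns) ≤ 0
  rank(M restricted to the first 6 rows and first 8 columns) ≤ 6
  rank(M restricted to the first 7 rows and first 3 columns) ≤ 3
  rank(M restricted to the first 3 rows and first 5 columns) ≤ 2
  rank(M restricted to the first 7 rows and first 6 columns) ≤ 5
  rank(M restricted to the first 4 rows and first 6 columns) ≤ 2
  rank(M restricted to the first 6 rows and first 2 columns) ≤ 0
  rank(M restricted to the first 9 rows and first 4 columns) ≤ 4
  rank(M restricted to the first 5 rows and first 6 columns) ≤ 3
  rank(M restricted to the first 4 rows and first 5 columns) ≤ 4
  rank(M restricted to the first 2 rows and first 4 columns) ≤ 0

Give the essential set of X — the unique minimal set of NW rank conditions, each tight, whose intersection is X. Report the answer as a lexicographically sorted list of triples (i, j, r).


The tightest implied rank at each (i,j), from the 30 conditions:

  0  0  0  0  1  1  1  1  1
  0  0  0  0  1  1  1  2  2
  0  0  1  1  2  2  2  3  3
  0  0  1  1  2  2  3  4  4
  0  0  1  2  3  3  4  5  5
  0  0  1  2  3  4  5  6  6
  0  1  2  3  4  5  6  7  7
  1  2  3  4  5  6  7  8  8
  1  2  3  4  5  6  7  8  9

second differences of R give the permutation w = (5, 8, 3, 7, 4, 6, 2, 1, 9).

Rothe diagram D(w) (21 cells), 6 SE-corners (essential conditions):

[(2, 4, 0), (2, 7, 1), (4, 4, 1), (4, 6, 2), (6, 2, 0), (7, 1, 0)]


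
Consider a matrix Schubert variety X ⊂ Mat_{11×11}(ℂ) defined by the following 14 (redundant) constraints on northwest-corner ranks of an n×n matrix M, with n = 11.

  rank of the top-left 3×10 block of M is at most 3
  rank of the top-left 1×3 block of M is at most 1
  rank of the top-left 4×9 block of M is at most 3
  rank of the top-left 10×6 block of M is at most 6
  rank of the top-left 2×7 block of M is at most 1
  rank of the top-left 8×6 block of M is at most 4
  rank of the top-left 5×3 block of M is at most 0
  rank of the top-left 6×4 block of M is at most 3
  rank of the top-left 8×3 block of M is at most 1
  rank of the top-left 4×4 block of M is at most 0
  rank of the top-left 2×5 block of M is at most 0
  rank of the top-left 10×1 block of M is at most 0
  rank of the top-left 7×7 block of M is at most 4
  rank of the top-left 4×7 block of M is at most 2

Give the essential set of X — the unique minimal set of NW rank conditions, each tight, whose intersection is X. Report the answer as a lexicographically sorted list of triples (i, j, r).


Recovering R(i,j) via the rank-extension bound from the 14 conditions:

  R[1]: 0  0  0  0  0  1  1  1  1  1  1
  R[2]: 0  0  0  0  0  1  1  2  2  2  2
  R[3]: 0  0  0  0  1  2  2  3  3  3  3
  R[4]: 0  0  0  0  1  2  2  3  3  4  4
  R[5]: 0  0  0  1  2  3  3  4  4  5  5
  R[6]: 0  1  1  2  3  4  4  5  5  6  6
  R[7]: 0  1  1  2  3  4  4  5  6  7  7
  R[8]: 0  1  1  2  3  4  5  6  7  8  8
  R[9]: 0  1  2  3  4  5  6  7  8  9  9
  R[10]: 0  1  2  3  4  5  6  7  8  9  10
  R[11]: 1  2  3  4  5  6  7  8  9  10  11

reading off 1-entries of Δ²R: w = (6, 8, 5, 10, 4, 2, 9, 7, 3, 11, 1).

Rothe diagram D(w) (32 cells), 9 SE-corners (essential conditions):

[(2, 5, 0), (2, 7, 1), (4, 4, 0), (4, 7, 2), (4, 9, 3), (5, 3, 0), (7, 7, 4), (8, 3, 1), (10, 1, 0)]


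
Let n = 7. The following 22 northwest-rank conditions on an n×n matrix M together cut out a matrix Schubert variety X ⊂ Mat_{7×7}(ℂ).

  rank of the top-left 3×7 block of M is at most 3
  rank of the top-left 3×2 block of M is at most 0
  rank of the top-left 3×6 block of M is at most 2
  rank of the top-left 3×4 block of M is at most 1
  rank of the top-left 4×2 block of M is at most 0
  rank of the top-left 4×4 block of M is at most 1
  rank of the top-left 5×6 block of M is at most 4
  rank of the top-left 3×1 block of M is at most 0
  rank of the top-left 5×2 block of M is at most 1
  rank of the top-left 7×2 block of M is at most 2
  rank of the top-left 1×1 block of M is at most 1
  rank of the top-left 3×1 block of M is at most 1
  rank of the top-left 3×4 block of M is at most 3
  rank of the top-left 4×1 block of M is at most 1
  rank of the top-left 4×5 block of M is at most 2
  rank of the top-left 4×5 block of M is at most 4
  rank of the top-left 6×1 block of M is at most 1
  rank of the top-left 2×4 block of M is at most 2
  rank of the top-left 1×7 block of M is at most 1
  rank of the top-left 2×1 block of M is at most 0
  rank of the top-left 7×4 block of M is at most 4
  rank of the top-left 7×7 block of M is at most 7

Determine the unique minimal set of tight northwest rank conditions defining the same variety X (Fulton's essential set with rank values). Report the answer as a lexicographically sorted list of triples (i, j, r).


Rank table r_w(7×7) implied by the 22 constraints:

  R[1]: 0  0  1  1  1  1  1
  R[2]: 0  0  1  1  2  2  2
  R[3]: 0  0  1  1  2  2  3
  R[4]: 0  0  1  1  2  3  4
  R[5]: 1  1  2  2  3  4  5
  R[6]: 1  2  3  3  4  5  6
  R[7]: 1  2  3  4  5  6  7

the unique w with this rank table is (3, 5, 7, 6, 1, 2, 4).

|D(w)|=12, |Ess(w)|=3:

[(3, 6, 2), (4, 2, 0), (4, 4, 1)]


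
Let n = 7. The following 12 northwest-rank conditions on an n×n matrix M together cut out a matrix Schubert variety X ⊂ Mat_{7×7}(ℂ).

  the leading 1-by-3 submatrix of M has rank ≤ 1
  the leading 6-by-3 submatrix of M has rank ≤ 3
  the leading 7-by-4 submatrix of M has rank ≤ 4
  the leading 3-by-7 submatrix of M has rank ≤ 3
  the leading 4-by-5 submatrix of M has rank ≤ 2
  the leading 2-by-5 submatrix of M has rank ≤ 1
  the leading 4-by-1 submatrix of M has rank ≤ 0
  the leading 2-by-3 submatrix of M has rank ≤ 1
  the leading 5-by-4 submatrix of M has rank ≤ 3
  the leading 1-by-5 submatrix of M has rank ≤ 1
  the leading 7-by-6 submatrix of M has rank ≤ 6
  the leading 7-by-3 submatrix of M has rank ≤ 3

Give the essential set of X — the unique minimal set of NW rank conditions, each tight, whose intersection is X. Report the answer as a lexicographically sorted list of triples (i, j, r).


Reconstructing r_w from the 12 given conditions:

  R[1]: 0, 1, 1, 1, 1, 1, 1
  R[2]: 0, 1, 1, 1, 1, 2, 2
  R[3]: 0, 1, 2, 2, 2, 3, 3
  R[4]: 0, 1, 2, 2, 2, 3, 4
  R[5]: 1, 2, 3, 3, 3, 4, 5
  R[6]: 1, 2, 3, 4, 4, 5, 6
  R[7]: 1, 2, 3, 4, 5, 6, 7

reading off 1-entries of Δ²R: w = (2, 6, 3, 7, 1, 4, 5).

|D(w)|=9, |Ess(w)|=3:

[(2, 5, 1), (4, 1, 0), (4, 5, 2)]


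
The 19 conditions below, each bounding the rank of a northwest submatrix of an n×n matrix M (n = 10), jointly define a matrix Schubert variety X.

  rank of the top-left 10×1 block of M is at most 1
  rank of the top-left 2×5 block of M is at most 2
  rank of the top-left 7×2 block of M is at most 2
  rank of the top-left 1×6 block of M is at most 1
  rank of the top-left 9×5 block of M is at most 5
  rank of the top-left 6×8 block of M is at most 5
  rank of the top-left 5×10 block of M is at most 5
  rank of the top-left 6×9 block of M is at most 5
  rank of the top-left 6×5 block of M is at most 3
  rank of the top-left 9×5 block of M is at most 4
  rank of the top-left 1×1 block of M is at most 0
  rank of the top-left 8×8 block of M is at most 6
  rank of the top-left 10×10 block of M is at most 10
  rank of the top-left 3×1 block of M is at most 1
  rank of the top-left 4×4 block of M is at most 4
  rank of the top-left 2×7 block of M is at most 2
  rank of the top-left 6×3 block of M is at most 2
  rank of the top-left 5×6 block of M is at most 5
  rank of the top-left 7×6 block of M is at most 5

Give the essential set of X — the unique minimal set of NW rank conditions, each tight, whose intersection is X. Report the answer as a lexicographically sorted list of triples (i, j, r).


Recovering R(i,j) via the rank-extension bound from the 19 conditions:

  0, 1, 1, 1, 1, 1, 1, 1, 1, 1
  1, 2, 2, 2, 2, 2, 2, 2, 2, 2
  1, 2, 2, 3, 3, 3, 3, 3, 3, 3
  1, 2, 2, 3, 3, 4, 4, 4, 4, 4
  1, 2, 2, 3, 3, 4, 5, 5, 5, 5
  1, 2, 2, 3, 3, 4, 5, 5, 5, 6
  1, 2, 3, 4, 4, 5, 6, 6, 6, 7
  1, 2, 3, 4, 4, 5, 6, 6, 7, 8
  1, 2, 3, 4, 4, 5, 6, 7, 8, 9
  1, 2, 3, 4, 5, 6, 7, 8, 9, 10

the unique w with this rank table is (2, 1, 4, 6, 7, 10, 3, 9, 8, 5).

ℓ(w)=13; the 6 essential cells (i,j,r):

[(1, 1, 0), (6, 3, 2), (6, 5, 3), (6, 9, 5), (8, 8, 6), (9, 5, 4)]


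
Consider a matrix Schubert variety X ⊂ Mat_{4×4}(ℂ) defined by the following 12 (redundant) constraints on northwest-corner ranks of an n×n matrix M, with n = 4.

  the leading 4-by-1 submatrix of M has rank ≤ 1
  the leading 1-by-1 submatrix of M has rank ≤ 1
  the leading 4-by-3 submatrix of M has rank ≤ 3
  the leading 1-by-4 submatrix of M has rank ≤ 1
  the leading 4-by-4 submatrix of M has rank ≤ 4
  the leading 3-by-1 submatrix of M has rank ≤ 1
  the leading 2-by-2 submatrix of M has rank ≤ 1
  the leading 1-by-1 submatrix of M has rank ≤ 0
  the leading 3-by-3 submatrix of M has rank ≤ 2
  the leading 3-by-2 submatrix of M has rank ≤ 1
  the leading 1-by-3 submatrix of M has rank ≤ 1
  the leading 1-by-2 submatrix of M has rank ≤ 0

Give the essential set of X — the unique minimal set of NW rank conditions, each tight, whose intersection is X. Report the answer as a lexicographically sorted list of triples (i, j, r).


Propagating the 12 rank bounds to every northwest block:

  0  0  1  1
  1  1  2  2
  1  1  2  3
  1  2  3  4

giving w = (3, 1, 4, 2) via Δ²R.

ℓ(w)=3; the 2 essential cells (i,j,r):

[(1, 2, 0), (3, 2, 1)]


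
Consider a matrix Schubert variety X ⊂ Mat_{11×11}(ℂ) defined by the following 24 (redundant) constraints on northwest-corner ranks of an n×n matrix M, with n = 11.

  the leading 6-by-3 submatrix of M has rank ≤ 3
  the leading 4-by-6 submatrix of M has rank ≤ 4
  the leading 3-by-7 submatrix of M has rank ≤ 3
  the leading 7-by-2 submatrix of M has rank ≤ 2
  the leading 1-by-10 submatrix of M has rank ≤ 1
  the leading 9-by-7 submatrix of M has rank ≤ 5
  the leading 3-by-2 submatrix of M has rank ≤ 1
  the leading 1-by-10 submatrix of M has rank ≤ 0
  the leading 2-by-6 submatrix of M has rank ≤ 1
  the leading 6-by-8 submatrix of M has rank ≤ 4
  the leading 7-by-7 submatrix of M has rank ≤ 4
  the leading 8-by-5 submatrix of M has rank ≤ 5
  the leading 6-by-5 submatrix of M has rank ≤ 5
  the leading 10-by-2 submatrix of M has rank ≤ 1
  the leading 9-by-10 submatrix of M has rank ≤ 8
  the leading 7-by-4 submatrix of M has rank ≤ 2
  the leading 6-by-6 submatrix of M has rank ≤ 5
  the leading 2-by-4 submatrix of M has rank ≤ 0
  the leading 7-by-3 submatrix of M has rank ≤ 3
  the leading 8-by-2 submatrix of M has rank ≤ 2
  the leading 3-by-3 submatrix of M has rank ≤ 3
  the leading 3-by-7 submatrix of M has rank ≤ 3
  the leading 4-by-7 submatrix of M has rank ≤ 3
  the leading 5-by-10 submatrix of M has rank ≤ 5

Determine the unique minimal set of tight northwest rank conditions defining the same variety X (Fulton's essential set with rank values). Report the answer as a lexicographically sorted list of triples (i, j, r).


Rank table r_w(11×11) implied by the 24 constraints:

  0  0  0  0  0  0  0  0  0  0  1
  0  0  0  0  1  1  1  1  1  1  2
  1  1  1  1  2  2  2  2  2  2  3
  1  1  2  2  3  3  3  3  3  3  4
  1  1  2  2  3  4  4  4  4  4  5
  1  1  2  2  3  4  4  4  5  5  6
  1  1  2  2  3  4  4  5  6  6  7
  1  1  2  3  4  5  5  6  7  7  8
  1  1  2  3  4  5  5  6  7  8  9
  1  1  2  3  4  5  6  7  8  9  10
  1  2  3  4  5  6  7  8  9  10  11

reading off 1-entries of Δ²R: w = (11, 5, 1, 3, 6, 9, 8, 4, 10, 7, 2).

Rothe diagram D(w) (28 cells), 7 SE-corners (essential conditions):

[(1, 10, 0), (2, 4, 0), (6, 8, 4), (7, 4, 2), (7, 7, 4), (9, 7, 5), (10, 2, 1)]


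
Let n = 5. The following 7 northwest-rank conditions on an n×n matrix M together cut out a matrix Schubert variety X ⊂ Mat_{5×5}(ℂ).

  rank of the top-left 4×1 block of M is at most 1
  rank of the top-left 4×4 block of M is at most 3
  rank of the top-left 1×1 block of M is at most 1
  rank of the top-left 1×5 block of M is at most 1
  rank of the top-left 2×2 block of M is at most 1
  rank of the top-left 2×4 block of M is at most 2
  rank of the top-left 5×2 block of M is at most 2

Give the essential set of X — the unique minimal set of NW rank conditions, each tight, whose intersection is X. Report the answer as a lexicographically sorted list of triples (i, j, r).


Propagating the 7 rank bounds to every northwest block:

  1  1  1  1  1
  1  1  2  2  2
  1  2  3  3  3
  1  2  3  3  4
  1  2  3  4  5

hence w(1..5) = (1, 3, 2, 5, 4).

2 SE-corners of the 2-cell Rothe diagram give Ess(w):

[(2, 2, 1), (4, 4, 3)]


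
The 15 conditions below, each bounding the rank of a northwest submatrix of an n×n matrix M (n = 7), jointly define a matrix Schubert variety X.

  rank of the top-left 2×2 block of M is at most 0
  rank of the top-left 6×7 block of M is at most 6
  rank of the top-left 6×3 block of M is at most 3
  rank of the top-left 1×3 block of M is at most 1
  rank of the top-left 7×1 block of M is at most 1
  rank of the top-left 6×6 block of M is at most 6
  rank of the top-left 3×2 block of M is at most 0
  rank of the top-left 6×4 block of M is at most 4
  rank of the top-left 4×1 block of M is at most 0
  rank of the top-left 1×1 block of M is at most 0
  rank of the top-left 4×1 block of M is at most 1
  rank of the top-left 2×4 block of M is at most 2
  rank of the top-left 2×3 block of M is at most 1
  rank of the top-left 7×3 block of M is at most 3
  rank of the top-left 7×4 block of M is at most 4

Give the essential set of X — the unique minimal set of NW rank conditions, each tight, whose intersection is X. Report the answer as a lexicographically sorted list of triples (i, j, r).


Rank table r_w(7×7) implied by the 15 constraints:

  0 | 0 | 1 | 1 | 1 | 1 | 1
  0 | 0 | 1 | 2 | 2 | 2 | 2
  0 | 0 | 1 | 2 | 3 | 3 | 3
  0 | 1 | 2 | 3 | 4 | 4 | 4
  1 | 2 | 3 | 4 | 5 | 5 | 5
  1 | 2 | 3 | 4 | 5 | 6 | 6
  1 | 2 | 3 | 4 | 5 | 6 | 7

the unique w with this rank table is (3, 4, 5, 2, 1, 6, 7).

2 SE-corners of the 7-cell Rothe diagram give Ess(w):

[(3, 2, 0), (4, 1, 0)]


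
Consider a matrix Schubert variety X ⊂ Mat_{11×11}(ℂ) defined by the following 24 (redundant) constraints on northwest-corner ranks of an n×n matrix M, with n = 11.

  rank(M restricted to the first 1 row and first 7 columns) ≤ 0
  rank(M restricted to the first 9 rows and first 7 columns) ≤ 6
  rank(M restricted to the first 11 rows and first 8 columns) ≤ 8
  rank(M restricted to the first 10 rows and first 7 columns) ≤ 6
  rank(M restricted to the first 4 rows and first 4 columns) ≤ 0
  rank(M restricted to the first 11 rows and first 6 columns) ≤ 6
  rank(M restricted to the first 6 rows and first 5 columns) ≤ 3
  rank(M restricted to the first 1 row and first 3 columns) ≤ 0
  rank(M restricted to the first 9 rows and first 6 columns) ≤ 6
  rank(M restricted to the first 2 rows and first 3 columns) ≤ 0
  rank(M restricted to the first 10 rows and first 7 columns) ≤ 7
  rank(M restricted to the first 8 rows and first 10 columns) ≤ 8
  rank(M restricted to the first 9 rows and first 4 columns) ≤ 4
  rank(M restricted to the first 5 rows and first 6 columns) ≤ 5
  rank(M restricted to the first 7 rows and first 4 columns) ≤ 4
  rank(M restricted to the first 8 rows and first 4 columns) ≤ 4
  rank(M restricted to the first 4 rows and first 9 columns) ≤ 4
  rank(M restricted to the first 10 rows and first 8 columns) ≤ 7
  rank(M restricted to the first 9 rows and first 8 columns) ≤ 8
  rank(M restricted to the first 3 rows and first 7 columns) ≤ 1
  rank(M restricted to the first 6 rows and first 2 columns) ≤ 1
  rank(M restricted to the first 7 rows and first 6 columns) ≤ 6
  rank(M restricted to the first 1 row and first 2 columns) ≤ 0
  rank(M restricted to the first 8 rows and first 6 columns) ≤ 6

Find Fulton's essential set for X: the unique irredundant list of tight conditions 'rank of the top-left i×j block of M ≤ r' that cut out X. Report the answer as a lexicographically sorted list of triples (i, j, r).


Propagating the 24 rank bounds to every northwest block:

  0, 0, 0, 0, 0, 0, 0, 1, 1, 1, 1
  0, 0, 0, 0, 1, 1, 1, 2, 2, 2, 2
  0, 0, 0, 0, 1, 1, 1, 2, 3, 3, 3
  0, 0, 0, 0, 1, 2, 2, 3, 4, 4, 4
  1, 1, 1, 1, 2, 3, 3, 4, 5, 5, 5
  1, 1, 2, 2, 3, 4, 4, 5, 6, 6, 6
  1, 2, 3, 3, 4, 5, 5, 6, 7, 7, 7
  1, 2, 3, 4, 5, 6, 6, 7, 8, 8, 8
  1, 2, 3, 4, 5, 6, 6, 7, 8, 9, 9
  1, 2, 3, 4, 5, 6, 6, 7, 8, 9, 10
  1, 2, 3, 4, 5, 6, 7, 8, 9, 10, 11

the unique w with this rank table is (8, 5, 9, 6, 1, 3, 2, 4, 10, 11, 7).

D(w) has 24 cells with 5 SE-corners; essential set:

[(1, 7, 0), (3, 7, 1), (4, 4, 0), (6, 2, 1), (10, 7, 6)]
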